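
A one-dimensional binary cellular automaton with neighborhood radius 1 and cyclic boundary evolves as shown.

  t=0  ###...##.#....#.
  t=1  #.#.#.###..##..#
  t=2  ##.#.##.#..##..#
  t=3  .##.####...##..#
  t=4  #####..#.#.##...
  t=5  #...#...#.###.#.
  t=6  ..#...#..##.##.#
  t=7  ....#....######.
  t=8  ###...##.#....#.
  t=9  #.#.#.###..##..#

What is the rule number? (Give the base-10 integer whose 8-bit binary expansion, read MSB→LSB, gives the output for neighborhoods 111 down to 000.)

105

  nb ###: next=.  (t=0,i=1, bit7=0)
  nb ##.: next=#  (t=0,i=2, bit6=1)
  nb #.#: next=#  (t=0,i=8, bit5=1)
  nb #..: next=.  (t=0,i=3, bit4=0)
  nb .##: next=#  (t=0,i=0, bit3=1)
  nb .#.: next=.  (t=0,i=9, bit2=0)
  nb ..#: next=.  (t=0,i=5, bit1=0)
  nb ...: next=#  (t=0,i=4, bit0=1)
  bits 01101001 = 105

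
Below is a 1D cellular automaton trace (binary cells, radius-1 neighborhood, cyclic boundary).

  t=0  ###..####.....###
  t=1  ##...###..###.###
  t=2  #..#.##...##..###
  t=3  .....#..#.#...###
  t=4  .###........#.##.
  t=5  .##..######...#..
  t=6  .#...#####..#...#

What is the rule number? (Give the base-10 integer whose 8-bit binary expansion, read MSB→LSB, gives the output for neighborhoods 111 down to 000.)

  nb ###: next=#  (t=0,i=0, bit7=1)
  nb ##.: next=.  (t=0,i=2, bit6=0)
  nb #.#: next=.  (t=1,i=13, bit5=0)
  nb #..: next=.  (t=0,i=3, bit4=0)
  nb .##: next=#  (t=0,i=5, bit3=1)
  nb .#.: next=.  (t=2,i=3, bit2=0)
  nb ..#: next=.  (t=0,i=4, bit1=0)
  nb ...: next=#  (t=0,i=10, bit0=1)
  bits 10001001 = 137

137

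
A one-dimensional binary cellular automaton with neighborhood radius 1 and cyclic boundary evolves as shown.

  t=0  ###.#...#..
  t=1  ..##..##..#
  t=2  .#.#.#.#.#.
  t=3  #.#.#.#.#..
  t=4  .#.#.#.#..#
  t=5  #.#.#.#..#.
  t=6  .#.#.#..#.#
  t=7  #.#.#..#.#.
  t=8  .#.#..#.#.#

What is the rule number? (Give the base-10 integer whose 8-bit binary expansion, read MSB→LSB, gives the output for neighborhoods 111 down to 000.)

99

  ### -> .   bit 7 = 0  t=0,i=1
  ##. -> #   bit 6 = 1  t=0,i=2
  #.# -> #   bit 5 = 1  t=0,i=3
  #.. -> .   bit 4 = 0  t=0,i=5
  .## -> .   bit 3 = 0  t=0,i=0
  .#. -> .   bit 2 = 0  t=0,i=4
  ..# -> #   bit 1 = 1  t=0,i=7
  ... -> #   bit 0 = 1  t=0,i=6
  bits 01100011 = 99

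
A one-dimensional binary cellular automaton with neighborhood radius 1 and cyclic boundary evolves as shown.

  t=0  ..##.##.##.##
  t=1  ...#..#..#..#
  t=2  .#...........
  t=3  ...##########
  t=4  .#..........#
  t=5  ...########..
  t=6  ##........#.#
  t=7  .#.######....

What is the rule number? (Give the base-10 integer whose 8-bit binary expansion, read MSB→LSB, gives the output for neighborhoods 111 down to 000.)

  nb ###: next=.  (t=3,i=4, bit7=0)
  nb ##.: next=#  (t=0,i=3, bit6=1)
  nb #.#: next=.  (t=0,i=4, bit5=0)
  nb #..: next=.  (t=0,i=0, bit4=0)
  nb .##: next=.  (t=0,i=2, bit3=0)
  nb .#.: next=.  (t=1,i=3, bit2=0)
  nb ..#: next=.  (t=0,i=1, bit1=0)
  nb ...: next=#  (t=1,i=1, bit0=1)
  bits 01000001 = 65

65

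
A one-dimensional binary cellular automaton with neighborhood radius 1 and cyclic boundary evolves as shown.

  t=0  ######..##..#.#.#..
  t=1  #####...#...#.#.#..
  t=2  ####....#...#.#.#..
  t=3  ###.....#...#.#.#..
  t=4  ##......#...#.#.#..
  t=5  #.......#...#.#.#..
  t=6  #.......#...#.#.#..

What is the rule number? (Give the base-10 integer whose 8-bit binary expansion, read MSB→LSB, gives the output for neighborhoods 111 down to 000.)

  [7] ### => #  t=0,i=1
  [6] ##. => .  t=0,i=5
  [5] #.# => .  t=0,i=13
  [4] #.. => .  t=0,i=6
  [3] .## => #  t=0,i=0
  [2] .#. => #  t=0,i=12
  [1] ..# => .  t=0,i=7
  [0] ... => .  t=1,i=6
  bits 10001100 = 140

140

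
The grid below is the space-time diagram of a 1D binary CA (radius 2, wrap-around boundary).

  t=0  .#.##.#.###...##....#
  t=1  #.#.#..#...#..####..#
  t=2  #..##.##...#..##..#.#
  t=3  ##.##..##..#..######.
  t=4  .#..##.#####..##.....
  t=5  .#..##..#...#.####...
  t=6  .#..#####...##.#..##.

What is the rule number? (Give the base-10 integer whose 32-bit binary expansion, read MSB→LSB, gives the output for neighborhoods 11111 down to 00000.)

51756272

  nb #####: next=.  (t=3,i=16, bit31=0)
  nb ####.: next=.  (t=1,i=16, bit30=0)
  nb ###.#: next=.  (t=3,i=19, bit29=0)
  nb ###..: next=.  (t=0,i=10, bit28=0)
  nb ##.##: next=.  (t=2,i=5, bit27=0)
  nb ##.#.: next=.  (t=0,i=5, bit26=0)
  nb ##..#: next=#  (t=1,i=18, bit25=1)
  nb ##...: next=#  (t=0,i=11, bit24=1)
  nb #.###: next=.  (t=0,i=8, bit23=0)
  nb #.##.: next=.  (t=0,i=3, bit22=0)
  nb #.#.#: next=.  (t=0,i=1, bit21=0)
  nb #.#..: next=#  (t=1,i=4, bit20=1)
  nb #..##: next=.  (t=1,i=13, bit19=0)
  nb #..#.: next=#  (t=1,i=6, bit18=1)
  nb #...#: next=.  (t=0,i=12, bit17=0)
  nb #....: next=#  (t=0,i=17, bit16=1)
  nb .####: next=#  (t=1,i=15, bit15=1)
  nb .###.: next=.  (t=0,i=9, bit14=0)
  nb .##.#: next=#  (t=0,i=4, bit13=1)
  nb .##..: next=#  (t=0,i=15, bit12=1)
  nb .#.##: next=#  (t=0,i=2, bit11=1)
  nb .#.#.: next=#  (t=0,i=0, bit10=1)
  nb .#..#: next=.  (t=1,i=5, bit9=0)
  nb .#...: next=.  (t=1,i=8, bit8=0)
  nb ..###: next=#  (t=1,i=14, bit7=1)
  nb ..##.: next=#  (t=0,i=14, bit6=1)
  nb ..#.#: next=#  (t=0,i=20, bit5=1)
  nb ..#..: next=#  (t=1,i=7, bit4=1)
  nb ...##: next=.  (t=0,i=13, bit3=0)
  nb ...#.: next=.  (t=0,i=19, bit2=0)
  nb ....#: next=.  (t=0,i=18, bit1=0)
  nb .....: next=.  (t=4,i=18, bit0=0)
  bits 00000011000101011011110011110000 = 51756272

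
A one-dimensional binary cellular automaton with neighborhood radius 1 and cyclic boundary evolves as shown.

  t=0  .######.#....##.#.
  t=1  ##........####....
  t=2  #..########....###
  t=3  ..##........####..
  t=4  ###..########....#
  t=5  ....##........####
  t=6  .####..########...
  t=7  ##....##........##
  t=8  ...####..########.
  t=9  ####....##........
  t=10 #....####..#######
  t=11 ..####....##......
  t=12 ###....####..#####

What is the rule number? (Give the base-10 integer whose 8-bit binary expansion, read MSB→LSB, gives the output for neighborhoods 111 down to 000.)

11

  ###|.  b7=0 t=0,i=2
  ##.|.  b6=0 t=0,i=6
  #.#|.  b5=0 t=0,i=7
  #..|.  b4=0 t=0,i=9
  .##|#  b3=1 t=0,i=1
  .#.|.  b2=0 t=0,i=8
  ..#|#  b1=1 t=0,i=0
  ...|#  b0=1 t=0,i=10
  bits 00001011 = 11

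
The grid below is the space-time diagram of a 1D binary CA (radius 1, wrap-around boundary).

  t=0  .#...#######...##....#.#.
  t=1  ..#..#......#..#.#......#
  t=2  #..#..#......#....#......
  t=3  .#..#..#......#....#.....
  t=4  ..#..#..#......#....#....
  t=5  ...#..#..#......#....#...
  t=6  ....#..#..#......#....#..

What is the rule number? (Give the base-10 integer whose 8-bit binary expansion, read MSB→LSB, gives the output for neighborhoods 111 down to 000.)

  ### -> .   bit 7 = 0  t=0,i=6
  ##. -> .   bit 6 = 0  t=0,i=11
  #.# -> .   bit 5 = 0  t=0,i=22
  #.. -> #   bit 4 = 1  t=0,i=2
  .## -> #   bit 3 = 1  t=0,i=5
  .#. -> .   bit 2 = 0  t=0,i=1
  ..# -> .   bit 1 = 0  t=0,i=0
  ... -> .   bit 0 = 0  t=0,i=3
  bits 00011000 = 24

24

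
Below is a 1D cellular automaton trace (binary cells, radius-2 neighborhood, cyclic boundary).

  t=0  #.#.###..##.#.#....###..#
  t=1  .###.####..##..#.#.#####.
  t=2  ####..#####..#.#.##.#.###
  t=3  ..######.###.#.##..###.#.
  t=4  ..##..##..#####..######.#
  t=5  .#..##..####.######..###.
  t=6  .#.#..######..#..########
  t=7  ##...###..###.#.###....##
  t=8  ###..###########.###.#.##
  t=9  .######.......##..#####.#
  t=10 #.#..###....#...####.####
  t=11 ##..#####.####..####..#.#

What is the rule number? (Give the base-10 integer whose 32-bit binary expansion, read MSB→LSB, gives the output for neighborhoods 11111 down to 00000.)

  ##### -> .   bit 31 = 0  t=1,i=21
  ####. -> #   bit 30 = 1  t=1,i=7
  ###.# -> #   bit 29 = 1  t=1,i=3
  ###.. -> #   bit 28 = 1  t=0,i=6
  ##.## -> .   bit 27 = 0  t=1,i=4
  ##.#. -> #   bit 26 = 1  t=0,i=1
  ##..# -> #   bit 25 = 1  t=0,i=7
  ##... -> #   bit 24 = 1  t=7,i=2
  #.### -> .   bit 23 = 0  t=0,i=4
  #.##. -> .   bit 22 = 0  t=2,i=17
  #.#.# -> #   bit 21 = 1  t=0,i=2
  #.#.. -> .   bit 20 = 0  t=0,i=14
  #..## -> #   bit 19 = 1  t=0,i=8
  #..#. -> .   bit 18 = 0  t=1,i=14
  #...# -> .   bit 17 = 0  t=3,i=0
  #.... -> .   bit 16 = 0  t=0,i=16
  .#### -> #   bit 15 = 1  t=1,i=6
  .###. -> #   bit 14 = 1  t=0,i=5
  .##.# -> .   bit 13 = 0  t=0,i=0
  .##.. -> .   bit 12 = 0  t=1,i=12
  .#.## -> #   bit 11 = 1  t=0,i=3
  .#.#. -> .   bit 10 = 0  t=0,i=13
  .#..# -> .   bit 9 = 0  t=4,i=0
  .#... -> #   bit 8 = 1  t=0,i=15
  ..### -> #   bit 7 = 1  t=0,i=19
  ..##. -> .   bit 6 = 0  t=0,i=9
  ..#.# -> #   bit 5 = 1  t=1,i=15
  ..#.. -> #   bit 4 = 1  t=5,i=1
  ...## -> .   bit 3 = 0  t=0,i=18
  ...#. -> #   bit 2 = 1  t=10,i=11
  ....# -> #   bit 1 = 1  t=0,i=17
  ..... -> .   bit 0 = 0  t=9,i=9
  bits 01110111001010001100100110110110 = 1999161782

1999161782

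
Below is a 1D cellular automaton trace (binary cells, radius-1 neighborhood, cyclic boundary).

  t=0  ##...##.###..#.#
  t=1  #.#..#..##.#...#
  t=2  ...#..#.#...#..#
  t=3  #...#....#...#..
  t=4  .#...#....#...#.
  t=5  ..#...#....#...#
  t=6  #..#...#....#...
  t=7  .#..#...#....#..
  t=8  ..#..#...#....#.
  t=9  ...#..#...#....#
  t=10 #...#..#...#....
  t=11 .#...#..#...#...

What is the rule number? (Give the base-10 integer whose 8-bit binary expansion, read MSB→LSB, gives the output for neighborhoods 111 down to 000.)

152

  [7] ### => #  t=0,i=0
  [6] ##. => .  t=0,i=1
  [5] #.# => .  t=0,i=7
  [4] #.. => #  t=0,i=2
  [3] .## => #  t=0,i=5
  [2] .#. => .  t=0,i=13
  [1] ..# => .  t=0,i=4
  [0] ... => .  t=0,i=3
  bits 10011000 = 152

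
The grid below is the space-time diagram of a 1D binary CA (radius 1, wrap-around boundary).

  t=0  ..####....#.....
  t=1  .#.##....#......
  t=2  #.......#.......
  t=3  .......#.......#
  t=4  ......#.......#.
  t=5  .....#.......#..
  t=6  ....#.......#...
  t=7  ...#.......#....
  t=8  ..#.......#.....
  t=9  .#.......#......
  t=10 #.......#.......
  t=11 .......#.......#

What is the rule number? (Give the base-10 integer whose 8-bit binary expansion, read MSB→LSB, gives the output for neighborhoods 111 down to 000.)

130

  [7] ### => #  t=0,i=3
  [6] ##. => .  t=0,i=5
  [5] #.# => .  t=1,i=2
  [4] #.. => .  t=0,i=6
  [3] .## => .  t=0,i=2
  [2] .#. => .  t=0,i=10
  [1] ..# => #  t=0,i=1
  [0] ... => .  t=0,i=0
  bits 10000010 = 130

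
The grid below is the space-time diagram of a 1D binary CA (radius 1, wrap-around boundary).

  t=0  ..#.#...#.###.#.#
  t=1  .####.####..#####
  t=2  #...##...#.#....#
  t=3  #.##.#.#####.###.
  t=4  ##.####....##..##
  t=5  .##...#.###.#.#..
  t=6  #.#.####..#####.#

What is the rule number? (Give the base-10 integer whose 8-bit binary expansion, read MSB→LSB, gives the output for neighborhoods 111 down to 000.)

103

  ### -> .   bit 7 = 0  t=0,i=11
  ##. -> #   bit 6 = 1  t=0,i=12
  #.# -> #   bit 5 = 1  t=0,i=3
  #.. -> .   bit 4 = 0  t=0,i=0
  .## -> .   bit 3 = 0  t=0,i=10
  .#. -> #   bit 2 = 1  t=0,i=2
  ..# -> #   bit 1 = 1  t=0,i=1
  ... -> #   bit 0 = 1  t=0,i=6
  bits 01100111 = 103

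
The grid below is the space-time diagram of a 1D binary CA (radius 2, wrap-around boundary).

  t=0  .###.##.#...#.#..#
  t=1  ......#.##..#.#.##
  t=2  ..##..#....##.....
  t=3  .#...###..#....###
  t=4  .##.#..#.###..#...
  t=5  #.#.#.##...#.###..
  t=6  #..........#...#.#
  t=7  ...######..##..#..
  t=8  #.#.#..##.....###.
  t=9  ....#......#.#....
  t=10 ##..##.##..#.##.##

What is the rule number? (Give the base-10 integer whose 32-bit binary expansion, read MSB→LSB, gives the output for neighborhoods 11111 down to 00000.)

1343529273

  ##### -> .   bit 31 = 0  t=7,i=5
  ####. -> #   bit 30 = 1  t=7,i=7
  ###.# -> .   bit 29 = 0  t=0,i=3
  ###.. -> #   bit 28 = 1  t=3,i=7
  ##.## -> .   bit 27 = 0  t=0,i=4
  ##.#. -> .   bit 26 = 0  t=0,i=7
  ##..# -> .   bit 25 = 0  t=1,i=10
  ##... -> .   bit 24 = 0  t=1,i=0
  #.### -> .   bit 23 = 0  t=0,i=1
  #.##. -> .   bit 22 = 0  t=0,i=5
  #.#.# -> .   bit 21 = 0  t=1,i=14
  #.#.. -> #   bit 20 = 1  t=0,i=8
  #..## -> .   bit 19 = 0  t=7,i=10
  #..#. -> #   bit 18 = 1  t=0,i=16
  #...# -> .   bit 17 = 0  t=0,i=10
  #.... -> .   bit 16 = 0  t=1,i=1
  .#### -> #   bit 15 = 1  t=7,i=4
  .###. -> .   bit 14 = 0  t=0,i=2
  .##.# -> #   bit 13 = 1  t=0,i=6
  .##.. -> .   bit 12 = 0  t=1,i=9
  .#.## -> .   bit 11 = 0  t=0,i=0
  .#.#. -> .   bit 10 = 0  t=0,i=13
  .#..# -> .   bit 9 = 0  t=0,i=15
  .#... -> #   bit 8 = 1  t=0,i=9
  ..### -> .   bit 7 = 0  t=3,i=5
  ..##. -> .   bit 6 = 0  t=2,i=2
  ..#.# -> #   bit 5 = 1  t=0,i=12
  ..#.. -> #   bit 4 = 1  t=2,i=6
  ...## -> #   bit 3 = 1  t=2,i=1
  ...#. -> .   bit 2 = 0  t=0,i=11
  ....# -> .   bit 1 = 0  t=1,i=4
  ..... -> #   bit 0 = 1  t=1,i=2
  bits 01010000000101001010000100111001 = 1343529273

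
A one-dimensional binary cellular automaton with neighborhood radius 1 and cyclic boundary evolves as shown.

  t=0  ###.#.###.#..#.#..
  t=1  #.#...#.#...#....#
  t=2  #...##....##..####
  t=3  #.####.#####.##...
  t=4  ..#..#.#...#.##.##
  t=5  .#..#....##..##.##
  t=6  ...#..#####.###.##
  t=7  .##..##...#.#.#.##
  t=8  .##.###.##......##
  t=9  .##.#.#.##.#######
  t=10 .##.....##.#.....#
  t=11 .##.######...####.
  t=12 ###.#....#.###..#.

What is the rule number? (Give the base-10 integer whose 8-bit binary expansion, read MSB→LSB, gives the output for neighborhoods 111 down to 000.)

  ### -> .   bit 7 = 0  t=0,i=1
  ##. -> #   bit 6 = 1  t=0,i=2
  #.# -> .   bit 5 = 0  t=0,i=3
  #.. -> .   bit 4 = 0  t=0,i=11
  .## -> #   bit 3 = 1  t=0,i=0
  .#. -> .   bit 2 = 0  t=0,i=4
  ..# -> #   bit 1 = 1  t=0,i=12
  ... -> #   bit 0 = 1  t=1,i=4
  bits 01001011 = 75

75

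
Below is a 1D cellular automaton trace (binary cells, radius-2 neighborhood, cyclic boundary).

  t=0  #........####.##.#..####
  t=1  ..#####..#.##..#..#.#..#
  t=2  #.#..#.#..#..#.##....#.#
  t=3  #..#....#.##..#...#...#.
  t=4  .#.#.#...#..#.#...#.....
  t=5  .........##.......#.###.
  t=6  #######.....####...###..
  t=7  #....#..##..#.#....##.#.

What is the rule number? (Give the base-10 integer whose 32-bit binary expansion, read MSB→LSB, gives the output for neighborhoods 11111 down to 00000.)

  ##### -> .   bit 31 = 0  t=0,i=22
  ####. -> #   bit 30 = 1  t=0,i=11
  ###.# -> #   bit 29 = 1  t=0,i=12
  ###.. -> .   bit 28 = 0  t=0,i=0
  ##.## -> .   bit 27 = 0  t=0,i=13
  ##.#. -> .   bit 26 = 0  t=0,i=16
  ##..# -> #   bit 25 = 1  t=1,i=7
  ##... -> .   bit 24 = 0  t=0,i=1
  #.### -> #   bit 23 = 1  t=5,i=20
  #.##. -> .   bit 22 = 0  t=0,i=14
  #.#.# -> .   bit 21 = 0  t=4,i=3
  #.#.. -> .   bit 20 = 0  t=0,i=17
  #..## -> .   bit 19 = 0  t=0,i=19
  #..#. -> .   bit 18 = 0  t=1,i=8
  #...# -> .   bit 17 = 0  t=3,i=16
  #.... -> #   bit 16 = 1  t=0,i=2
  .#### -> .   bit 15 = 0  t=0,i=10
  .###. -> #   bit 14 = 1  t=5,i=21
  .##.# -> #   bit 13 = 1  t=0,i=15
  .##.. -> .   bit 12 = 0  t=1,i=12
  .#.## -> #   bit 11 = 1  t=1,i=10
  .#.#. -> .   bit 10 = 0  t=1,i=19
  .#..# -> #   bit 9 = 1  t=0,i=18
  .#... -> .   bit 8 = 0  t=3,i=4
  ..### -> #   bit 7 = 1  t=0,i=9
  ..##. -> .   bit 6 = 0  t=5,i=9
  ..#.# -> .   bit 5 = 0  t=1,i=9
  ..#.. -> #   bit 4 = 1  t=1,i=15
  ...## -> .   bit 3 = 0  t=0,i=8
  ...#. -> .   bit 2 = 0  t=2,i=20
  ....# -> .   bit 1 = 0  t=0,i=7
  ..... -> #   bit 0 = 1  t=0,i=3
  bits 01100010100000010110101010010001 = 1652648593

1652648593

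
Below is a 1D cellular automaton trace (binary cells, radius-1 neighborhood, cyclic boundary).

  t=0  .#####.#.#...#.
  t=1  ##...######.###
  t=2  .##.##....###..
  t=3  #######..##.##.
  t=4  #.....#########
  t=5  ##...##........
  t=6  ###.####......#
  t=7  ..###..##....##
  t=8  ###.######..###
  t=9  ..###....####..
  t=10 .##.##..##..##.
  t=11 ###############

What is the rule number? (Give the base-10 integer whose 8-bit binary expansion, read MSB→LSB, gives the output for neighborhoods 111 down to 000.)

  ### -> .   bit 7 = 0  t=0,i=2
  ##. -> #   bit 6 = 1  t=0,i=5
  #.# -> #   bit 5 = 1  t=0,i=6
  #.. -> #   bit 4 = 1  t=0,i=10
  .## -> #   bit 3 = 1  t=0,i=1
  .#. -> #   bit 2 = 1  t=0,i=7
  ..# -> #   bit 1 = 1  t=0,i=0
  ... -> .   bit 0 = 0  t=0,i=11
  bits 01111110 = 126

126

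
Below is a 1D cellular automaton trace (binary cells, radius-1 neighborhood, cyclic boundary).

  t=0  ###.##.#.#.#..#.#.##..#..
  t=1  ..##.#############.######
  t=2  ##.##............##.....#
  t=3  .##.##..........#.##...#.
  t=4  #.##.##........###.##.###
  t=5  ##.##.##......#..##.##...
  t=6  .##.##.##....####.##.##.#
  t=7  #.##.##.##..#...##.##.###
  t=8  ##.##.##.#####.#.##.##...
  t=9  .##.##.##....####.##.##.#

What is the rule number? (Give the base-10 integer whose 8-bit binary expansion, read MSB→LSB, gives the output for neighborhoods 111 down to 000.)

118

  ###|.  b7=0 t=0,i=1
  ##.|#  b6=1 t=0,i=2
  #.#|#  b5=1 t=0,i=3
  #..|#  b4=1 t=0,i=12
  .##|.  b3=0 t=0,i=0
  .#.|#  b2=1 t=0,i=7
  ..#|#  b1=1 t=0,i=13
  ...|.  b0=0 t=2,i=6
  bits 01110110 = 118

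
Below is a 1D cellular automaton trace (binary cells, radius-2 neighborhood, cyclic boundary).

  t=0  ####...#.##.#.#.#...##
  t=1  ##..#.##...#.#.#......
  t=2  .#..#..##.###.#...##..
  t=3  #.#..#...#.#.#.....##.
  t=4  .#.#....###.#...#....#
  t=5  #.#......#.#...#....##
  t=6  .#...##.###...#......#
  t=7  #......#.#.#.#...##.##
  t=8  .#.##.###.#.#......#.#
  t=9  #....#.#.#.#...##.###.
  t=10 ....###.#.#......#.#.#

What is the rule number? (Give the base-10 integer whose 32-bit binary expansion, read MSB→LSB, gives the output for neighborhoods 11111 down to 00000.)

2365609509

  [31] ##### => #  t=0,i=0
  [30] ####. => .  t=0,i=2
  [29] ###.# => .  t=2,i=12
  [28] ###.. => .  t=0,i=3
  [27] ##.## => #  t=2,i=9
  [26] ##.#. => #  t=0,i=11
  [25] ##..# => .  t=1,i=2
  [24] ##... => #  t=0,i=4
  [23] #.### => .  t=2,i=10
  [22] #.##. => .  t=0,i=9
  [21] #.#.# => .  t=0,i=12
  [20] #.#.. => .  t=0,i=16
  [19] #..## => .  t=2,i=6
  [18] #..#. => .  t=1,i=3
  [17] #...# => .  t=0,i=5
  [16] #.... => .  t=1,i=17
  [15] .#### => .  t=0,i=21
  [14] .###. => #  t=2,i=11
  [13] .##.# => .  t=0,i=10
  [12] .##.. => #  t=1,i=1
  [11] .#.## => .  t=0,i=8
  [10] .#.#. => #  t=0,i=13
  [9] .#..# => #  t=2,i=2
  [8] .#... => .  t=0,i=17
  [7] ..### => .  t=0,i=20
  [6] ..##. => .  t=1,i=0
  [5] ..#.# => #  t=0,i=7
  [4] ..#.. => .  t=2,i=1
  [3] ...## => .  t=0,i=19
  [2] ...#. => #  t=0,i=6
  [1] ....# => .  t=1,i=20
  [0] ..... => #  t=1,i=18
  bits 10001101000000000101011000100101 = 2365609509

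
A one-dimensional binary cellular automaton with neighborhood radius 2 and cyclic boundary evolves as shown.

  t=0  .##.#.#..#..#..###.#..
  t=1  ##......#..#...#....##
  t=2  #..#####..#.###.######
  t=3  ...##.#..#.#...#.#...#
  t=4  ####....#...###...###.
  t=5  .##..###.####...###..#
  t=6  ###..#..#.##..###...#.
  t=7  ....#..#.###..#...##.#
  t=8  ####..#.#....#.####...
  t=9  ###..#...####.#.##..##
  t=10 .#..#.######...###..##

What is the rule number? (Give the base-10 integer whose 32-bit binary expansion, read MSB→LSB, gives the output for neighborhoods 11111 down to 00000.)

  #####|.  b31=0 t=2,i=5
  ####.|#  b30=1 t=1,i=0
  ###.#|.  b29=0 t=0,i=17
  ###..|.  b28=0 t=1,i=1
  ##.##|#  b27=1 t=2,i=15
  ##.#.|.  b26=0 t=0,i=3
  ##..#|.  b25=0 t=2,i=1
  ##...|.  b24=0 t=1,i=2
  #.###|.  b23=0 t=2,i=12
  #.##.|#  b22=1 t=5,i=1
  #.#.#|.  b21=0 t=0,i=4
  #.#..|.  b20=0 t=0,i=6
  #..##|.  b19=0 t=0,i=14
  #..#.|#  b18=1 t=0,i=8
  #...#|#  b17=1 t=0,i=21
  #....|#  b16=1 t=1,i=3
  .####|#  b15=1 t=1,i=21
  .###.|.  b14=0 t=0,i=16
  .##.#|.  b13=0 t=0,i=2
  .##..|#  b12=1 t=5,i=2
  .#.##|#  b11=1 t=2,i=11
  .#.#.|.  b10=0 t=0,i=5
  .#..#|.  b9=0 t=0,i=7
  .#...|#  b8=1 t=0,i=20
  ..###|#  b7=1 t=0,i=15
  ..##.|#  b6=1 t=0,i=1
  ..#.#|.  b5=0 t=2,i=10
  ..#..|.  b4=0 t=0,i=9
  ...##|#  b3=1 t=0,i=0
  ...#.|#  b2=1 t=1,i=7
  ....#|#  b1=1 t=1,i=6
  .....|#  b0=1 t=1,i=4
  bits 01001000010001111001100111001111 = 1212651983

1212651983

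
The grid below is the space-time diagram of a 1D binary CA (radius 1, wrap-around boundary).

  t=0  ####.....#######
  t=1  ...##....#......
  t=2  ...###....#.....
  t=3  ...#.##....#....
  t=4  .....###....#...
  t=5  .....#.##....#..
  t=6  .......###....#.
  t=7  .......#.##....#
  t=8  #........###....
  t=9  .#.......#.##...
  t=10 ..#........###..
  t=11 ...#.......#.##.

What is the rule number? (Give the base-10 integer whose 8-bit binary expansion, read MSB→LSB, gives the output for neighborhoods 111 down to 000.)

  ###|.  b7=0 t=0,i=0
  ##.|#  b6=1 t=0,i=3
  #.#|.  b5=0 t=3,i=4
  #..|#  b4=1 t=0,i=4
  .##|#  b3=1 t=0,i=9
  .#.|.  b2=0 t=1,i=9
  ..#|.  b1=0 t=0,i=8
  ...|.  b0=0 t=0,i=5
  bits 01011000 = 88

88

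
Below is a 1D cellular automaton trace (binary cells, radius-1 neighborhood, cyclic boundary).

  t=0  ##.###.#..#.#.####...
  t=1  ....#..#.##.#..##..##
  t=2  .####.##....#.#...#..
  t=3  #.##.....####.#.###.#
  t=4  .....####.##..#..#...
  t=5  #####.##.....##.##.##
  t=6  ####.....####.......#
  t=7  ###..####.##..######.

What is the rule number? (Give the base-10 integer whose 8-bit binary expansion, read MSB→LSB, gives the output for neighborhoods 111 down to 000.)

135

  [7] ### => #  t=0,i=4
  [6] ##. => .  t=0,i=1
  [5] #.# => .  t=0,i=2
  [4] #.. => .  t=0,i=8
  [3] .## => .  t=0,i=0
  [2] .#. => #  t=0,i=7
  [1] ..# => #  t=0,i=9
  [0] ... => #  t=0,i=19
  bits 10000111 = 135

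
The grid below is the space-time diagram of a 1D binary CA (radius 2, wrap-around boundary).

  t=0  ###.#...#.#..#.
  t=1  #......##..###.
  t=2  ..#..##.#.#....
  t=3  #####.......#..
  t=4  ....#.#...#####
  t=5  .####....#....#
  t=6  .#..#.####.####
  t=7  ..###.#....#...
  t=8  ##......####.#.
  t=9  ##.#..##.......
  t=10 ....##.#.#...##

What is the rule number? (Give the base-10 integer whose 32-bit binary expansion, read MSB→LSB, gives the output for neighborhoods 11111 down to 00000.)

281875006

  ##### -> .   bit 31 = 0  t=3,i=2
  ####. -> .   bit 30 = 0  t=3,i=3
  ###.# -> .   bit 29 = 0  t=0,i=2
  ###.. -> #   bit 28 = 1  t=3,i=4
  ##.## -> .   bit 27 = 0  t=6,i=10
  ##.#. -> .   bit 26 = 0  t=0,i=3
  ##..# -> .   bit 25 = 0  t=1,i=9
  ##... -> .   bit 24 = 0  t=3,i=5
  #.### -> #   bit 23 = 1  t=0,i=0
  #.##. -> #   bit 22 = 1  t=8,i=0
  #.#.# -> .   bit 21 = 0  t=2,i=8
  #.#.. -> .   bit 20 = 0  t=0,i=4
  #..## -> #   bit 19 = 1  t=1,i=10
  #..#. -> #   bit 18 = 1  t=0,i=12
  #...# -> .   bit 17 = 0  t=0,i=6
  #.... -> #   bit 16 = 1  t=1,i=2
  .#### -> .   bit 15 = 0  t=3,i=1
  .###. -> .   bit 14 = 0  t=0,i=1
  .##.# -> .   bit 13 = 0  t=2,i=6
  .##.. -> #   bit 12 = 1  t=1,i=8
  .#.## -> .   bit 11 = 0  t=0,i=14
  .#.#. -> .   bit 10 = 0  t=0,i=9
  .#..# -> #   bit 9 = 1  t=0,i=11
  .#... -> .   bit 8 = 0  t=0,i=5
  ..### -> .   bit 7 = 0  t=1,i=11
  ..##. -> .   bit 6 = 0  t=1,i=7
  ..#.# -> #   bit 5 = 1  t=0,i=8
  ..#.. -> #   bit 4 = 1  t=2,i=2
  ...## -> #   bit 3 = 1  t=1,i=6
  ...#. -> #   bit 2 = 1  t=0,i=7
  ....# -> #   bit 1 = 1  t=1,i=5
  ..... -> .   bit 0 = 0  t=1,i=3
  bits 00010000110011010001001000111110 = 281875006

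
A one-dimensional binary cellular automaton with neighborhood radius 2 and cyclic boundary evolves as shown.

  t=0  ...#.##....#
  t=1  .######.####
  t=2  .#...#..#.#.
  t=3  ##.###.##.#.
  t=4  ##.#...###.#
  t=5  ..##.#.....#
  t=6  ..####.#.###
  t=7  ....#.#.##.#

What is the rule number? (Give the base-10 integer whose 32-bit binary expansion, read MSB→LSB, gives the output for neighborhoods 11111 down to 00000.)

  [31] ##### => .  t=1,i=3
  [30] ####. => #  t=1,i=5
  [29] ###.# => .  t=1,i=6
  [28] ###.. => #  t=6,i=11
  [27] ##.## => .  t=1,i=0
  [26] ##.#. => #  t=3,i=9
  [25] ##..# => .  t=6,i=0
  [24] ##... => .  t=0,i=7
  [23] #.### => #  t=1,i=1
  [22] #.##. => #  t=0,i=5
  [21] #.#.# => .  t=3,i=10
  [20] #.#.. => #  t=2,i=10
  [19] #..## => .  t=5,i=1
  [18] #..#. => #  t=2,i=0
  [17] #...# => #  t=0,i=1
  [16] #.... => #  t=0,i=8
  [15] .#### => .  t=1,i=2
  [14] .###. => .  t=3,i=4
  [13] .##.# => #  t=3,i=1
  [12] .##.. => #  t=0,i=6
  [11] .#.## => #  t=0,i=4
  [10] .#.#. => .  t=2,i=9
  [9] .#..# => .  t=2,i=6
  [8] .#... => .  t=0,i=0
  [7] ..### => .  t=4,i=7
  [6] ..##. => #  t=5,i=2
  [5] ..#.# => #  t=0,i=3
  [4] ..#.. => #  t=0,i=11
  [3] ...## => .  t=4,i=6
  [2] ...#. => #  t=0,i=2
  [1] ....# => #  t=0,i=9
  [0] ..... => .  t=5,i=8
  bits 01010100110101110011100001110110 = 1423390838

1423390838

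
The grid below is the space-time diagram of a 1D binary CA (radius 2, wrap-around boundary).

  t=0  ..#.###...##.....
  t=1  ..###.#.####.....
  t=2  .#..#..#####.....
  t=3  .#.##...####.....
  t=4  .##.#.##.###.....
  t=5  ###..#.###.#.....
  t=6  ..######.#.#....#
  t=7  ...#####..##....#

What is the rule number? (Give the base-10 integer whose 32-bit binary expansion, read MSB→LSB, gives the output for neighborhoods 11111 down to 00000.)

4204182648

  ##### -> #   bit 31 = 1  t=2,i=9
  ####. -> #   bit 30 = 1  t=1,i=10
  ###.# -> #   bit 29 = 1  t=1,i=4
  ###.. -> #   bit 28 = 1  t=0,i=6
  ##.## -> #   bit 27 = 1  t=4,i=8
  ##.#. -> .   bit 26 = 0  t=1,i=5
  ##..# -> #   bit 25 = 1  t=5,i=3
  ##... -> .   bit 24 = 0  t=0,i=7
  #.### -> #   bit 23 = 1  t=0,i=4
  #.##. -> .   bit 22 = 0  t=3,i=3
  #.#.# -> .   bit 21 = 0  t=1,i=6
  #.#.. -> #   bit 20 = 1  t=5,i=11
  #..## -> .   bit 19 = 0  t=2,i=6
  #..#. -> #   bit 18 = 1  t=2,i=3
  #...# -> #   bit 17 = 1  t=0,i=8
  #.... -> .   bit 16 = 0  t=0,i=13
  .#### -> #   bit 15 = 1  t=1,i=9
  .###. -> .   bit 14 = 0  t=0,i=5
  .##.# -> #   bit 13 = 1  t=4,i=2
  .##.. -> #   bit 12 = 1  t=0,i=11
  .#.## -> #   bit 11 = 1  t=0,i=3
  .#.#. -> #   bit 10 = 1  t=6,i=10
  .#..# -> .   bit 9 = 0  t=2,i=2
  .#... -> .   bit 8 = 0  t=5,i=12
  ..### -> .   bit 7 = 0  t=1,i=2
  ..##. -> #   bit 6 = 1  t=0,i=10
  ..#.# -> #   bit 5 = 1  t=0,i=2
  ..#.. -> #   bit 4 = 1  t=2,i=1
  ...## -> #   bit 3 = 1  t=0,i=9
  ...#. -> .   bit 2 = 0  t=0,i=1
  ....# -> .   bit 1 = 0  t=0,i=0
  ..... -> .   bit 0 = 0  t=0,i=14
  bits 11111010100101101011110001111000 = 4204182648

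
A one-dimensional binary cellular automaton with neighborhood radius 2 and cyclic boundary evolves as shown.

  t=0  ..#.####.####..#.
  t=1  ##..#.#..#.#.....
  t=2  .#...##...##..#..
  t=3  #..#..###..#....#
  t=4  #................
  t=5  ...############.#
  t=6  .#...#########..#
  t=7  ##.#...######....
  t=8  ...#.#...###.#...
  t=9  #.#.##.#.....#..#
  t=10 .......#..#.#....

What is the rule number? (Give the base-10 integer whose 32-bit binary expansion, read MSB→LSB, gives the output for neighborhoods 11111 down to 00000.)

  #####|#  b31=1 t=5,i=5
  ####.|#  b30=1 t=0,i=6
  ###.#|.  b29=0 t=0,i=7
  ###..|.  b28=0 t=0,i=12
  ##.##|.  b27=0 t=0,i=8
  ##.#.|.  b26=0 t=5,i=15
  ##..#|.  b25=0 t=0,i=13
  ##...|#  b24=1 t=2,i=7
  #.###|#  b23=1 t=0,i=4
  #.##.|.  b22=0 t=9,i=4
  #.#.#|.  b21=0 t=9,i=2
  #.#..|#  b20=1 t=1,i=6
  #..##|.  b19=0 t=3,i=5
  #..#.|.  b18=0 t=0,i=14
  #...#|#  b17=1 t=0,i=0
  #....|.  b16=0 t=1,i=13
  .####|.  b15=0 t=0,i=5
  .###.|.  b14=0 t=3,i=7
  .##.#|.  b13=0 t=7,i=1
  .##..|#  b12=1 t=1,i=1
  .#.##|.  b11=0 t=0,i=3
  .#.#.|#  b10=1 t=1,i=5
  .#..#|.  b9=0 t=1,i=7
  .#...|.  b8=0 t=0,i=16
  ..###|.  b7=0 t=3,i=6
  ..##.|.  b6=0 t=1,i=0
  ..#.#|.  b5=0 t=0,i=2
  ..#..|.  b4=0 t=0,i=15
  ...##|.  b3=0 t=1,i=16
  ...#.|#  b2=1 t=0,i=1
  ....#|.  b1=0 t=1,i=15
  .....|#  b0=1 t=1,i=14
  bits 11000001100100100001010000000101 = 3247576069

3247576069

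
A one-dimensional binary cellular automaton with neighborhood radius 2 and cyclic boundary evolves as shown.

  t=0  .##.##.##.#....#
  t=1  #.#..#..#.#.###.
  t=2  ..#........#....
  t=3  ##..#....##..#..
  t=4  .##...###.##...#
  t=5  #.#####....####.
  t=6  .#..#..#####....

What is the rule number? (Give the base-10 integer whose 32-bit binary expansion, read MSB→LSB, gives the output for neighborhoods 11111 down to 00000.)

  #####|#  b31=1 t=5,i=4
  ####.|.  b30=0 t=5,i=5
  ###.#|.  b29=0 t=1,i=14
  ###..|.  b28=0 t=5,i=6
  ##.##|.  b27=0 t=0,i=3
  ##.#.|.  b26=0 t=0,i=9
  ##..#|#  b25=1 t=3,i=2
  ##...|#  b24=1 t=4,i=3
  #.###|.  b23=0 t=1,i=12
  #.##.|.  b22=0 t=0,i=1
  #.#.#|.  b21=0 t=1,i=0
  #.#..|#  b20=1 t=0,i=10
  #..##|#  b19=1 t=3,i=15
  #..#.|.  b18=0 t=1,i=4
  #...#|#  b17=1 t=4,i=4
  #....|#  b16=1 t=0,i=12
  .####|.  b15=0 t=5,i=3
  .###.|.  b14=0 t=1,i=13
  .##.#|#  b13=1 t=0,i=2
  .##..|#  b12=1 t=3,i=1
  .#.##|#  b11=1 t=0,i=0
  .#.#.|.  b10=0 t=1,i=1
  .#..#|.  b9=0 t=1,i=3
  .#...|.  b8=0 t=0,i=11
  ..###|#  b7=1 t=4,i=6
  ..##.|.  b6=0 t=3,i=0
  ..#.#|.  b5=0 t=0,i=15
  ..#..|.  b4=0 t=1,i=5
  ...##|#  b3=1 t=3,i=8
  ...#.|#  b2=1 t=0,i=14
  ....#|#  b1=1 t=0,i=13
  .....|.  b0=0 t=2,i=5
  bits 10000011000110110011100010001110 = 2199599246

2199599246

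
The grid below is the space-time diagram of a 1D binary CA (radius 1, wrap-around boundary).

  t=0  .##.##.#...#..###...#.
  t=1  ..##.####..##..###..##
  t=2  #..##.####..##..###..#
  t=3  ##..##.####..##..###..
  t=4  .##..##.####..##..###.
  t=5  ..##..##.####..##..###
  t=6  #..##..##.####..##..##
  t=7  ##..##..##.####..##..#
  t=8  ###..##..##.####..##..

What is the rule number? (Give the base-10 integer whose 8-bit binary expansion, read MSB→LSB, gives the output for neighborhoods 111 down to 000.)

244

  ### -> #   bit 7 = 1  t=0,i=15
  ##. -> #   bit 6 = 1  t=0,i=2
  #.# -> #   bit 5 = 1  t=0,i=3
  #.. -> #   bit 4 = 1  t=0,i=8
  .## -> .   bit 3 = 0  t=0,i=1
  .#. -> #   bit 2 = 1  t=0,i=7
  ..# -> .   bit 1 = 0  t=0,i=0
  ... -> .   bit 0 = 0  t=0,i=9
  bits 11110100 = 244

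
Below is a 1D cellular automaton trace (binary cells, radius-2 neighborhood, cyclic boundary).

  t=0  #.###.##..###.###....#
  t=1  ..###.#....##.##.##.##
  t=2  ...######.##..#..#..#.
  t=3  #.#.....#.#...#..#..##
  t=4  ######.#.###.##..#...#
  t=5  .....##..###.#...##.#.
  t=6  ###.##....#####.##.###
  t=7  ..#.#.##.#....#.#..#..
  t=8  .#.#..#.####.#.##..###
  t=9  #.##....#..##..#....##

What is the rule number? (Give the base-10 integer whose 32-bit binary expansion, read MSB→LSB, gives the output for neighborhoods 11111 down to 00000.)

634471773

  ##### -> .   bit 31 = 0  t=2,i=5
  ####. -> .   bit 30 = 0  t=2,i=7
  ###.# -> #   bit 29 = 1  t=0,i=4
  ###.. -> .   bit 28 = 0  t=0,i=16
  ##.## -> .   bit 27 = 0  t=0,i=1
  ##.#. -> #   bit 26 = 1  t=1,i=5
  ##..# -> .   bit 25 = 0  t=0,i=8
  ##... -> #   bit 24 = 1  t=0,i=17
  #.### -> #   bit 23 = 1  t=0,i=2
  #.##. -> #   bit 22 = 1  t=0,i=6
  #.#.# -> .   bit 21 = 0  t=4,i=7
  #.#.. -> #   bit 20 = 1  t=1,i=6
  #..## -> .   bit 19 = 0  t=0,i=9
  #..#. -> .   bit 18 = 0  t=2,i=13
  #...# -> .   bit 17 = 0  t=3,i=12
  #.... -> #   bit 16 = 1  t=0,i=18
  .#### -> .   bit 15 = 0  t=2,i=4
  .###. -> #   bit 14 = 1  t=0,i=3
  .##.# -> .   bit 13 = 0  t=0,i=0
  .##.. -> .   bit 12 = 0  t=0,i=7
  .#.## -> .   bit 11 = 0  t=4,i=8
  .#.#. -> #   bit 10 = 1  t=3,i=9
  .#..# -> .   bit 9 = 0  t=2,i=15
  .#... -> #   bit 8 = 1  t=1,i=7
  ..### -> .   bit 7 = 0  t=0,i=10
  ..##. -> #   bit 6 = 1  t=0,i=21
  ..#.# -> .   bit 5 = 0  t=3,i=8
  ..#.. -> #   bit 4 = 1  t=2,i=14
  ...## -> #   bit 3 = 1  t=0,i=20
  ...#. -> #   bit 2 = 1  t=3,i=7
  ....# -> .   bit 1 = 0  t=0,i=19
  ..... -> #   bit 0 = 1  t=3,i=5
  bits 00100101110100010100010101011101 = 634471773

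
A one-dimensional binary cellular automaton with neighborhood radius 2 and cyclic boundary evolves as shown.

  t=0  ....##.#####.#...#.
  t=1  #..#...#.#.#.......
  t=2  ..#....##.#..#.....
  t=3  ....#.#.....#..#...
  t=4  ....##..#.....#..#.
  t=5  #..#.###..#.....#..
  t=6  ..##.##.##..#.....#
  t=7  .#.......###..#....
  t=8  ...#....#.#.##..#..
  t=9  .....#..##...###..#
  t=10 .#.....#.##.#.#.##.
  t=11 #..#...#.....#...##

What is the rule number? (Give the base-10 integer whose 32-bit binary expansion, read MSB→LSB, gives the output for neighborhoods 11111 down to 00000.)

2743948328

  [31] ##### => #  t=0,i=9
  [30] ####. => .  t=0,i=10
  [29] ###.# => #  t=0,i=11
  [28] ###.. => .  t=5,i=7
  [27] ##.## => .  t=0,i=6
  [26] ##.#. => .  t=0,i=12
  [25] ##..# => #  t=4,i=6
  [24] ##... => #  t=9,i=10
  [23] #.### => #  t=0,i=7
  [22] #.##. => .  t=6,i=5
  [21] #.#.# => .  t=1,i=9
  [20] #.#.. => .  t=0,i=13
  [19] #..## => #  t=6,i=1
  [18] #..#. => #  t=1,i=2
  [17] #...# => .  t=0,i=15
  [16] #.... => #  t=0,i=0
  [15] .#### => .  t=0,i=8
  [14] .###. => #  t=5,i=6
  [13] .##.# => .  t=0,i=5
  [12] .##.. => #  t=4,i=5
  [11] .#.## => .  t=5,i=4
  [10] .#.#. => #  t=1,i=8
  [9] .#..# => .  t=1,i=1
  [8] .#... => .  t=0,i=14
  [7] ..### => .  t=7,i=9
  [6] ..##. => .  t=0,i=4
  [5] ..#.# => #  t=1,i=7
  [4] ..#.. => .  t=0,i=17
  [3] ...## => #  t=0,i=3
  [2] ...#. => .  t=0,i=16
  [1] ....# => .  t=0,i=2
  [0] ..... => .  t=0,i=1
  bits 10100011100011010101010000101000 = 2743948328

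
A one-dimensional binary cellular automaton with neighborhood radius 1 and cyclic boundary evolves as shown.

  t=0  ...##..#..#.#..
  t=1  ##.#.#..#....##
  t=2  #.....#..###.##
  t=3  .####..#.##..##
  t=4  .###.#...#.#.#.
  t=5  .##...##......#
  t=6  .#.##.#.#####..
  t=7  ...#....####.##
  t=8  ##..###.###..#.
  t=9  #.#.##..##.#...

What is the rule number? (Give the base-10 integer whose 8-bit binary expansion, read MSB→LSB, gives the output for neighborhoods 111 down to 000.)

  ###|#  b7=1 t=1,i=0
  ##.|.  b6=0 t=0,i=4
  #.#|.  b5=0 t=0,i=11
  #..|#  b4=1 t=0,i=5
  .##|#  b3=1 t=0,i=3
  .#.|.  b2=0 t=0,i=7
  ..#|.  b1=0 t=0,i=2
  ...|#  b0=1 t=0,i=0
  bits 10011001 = 153

153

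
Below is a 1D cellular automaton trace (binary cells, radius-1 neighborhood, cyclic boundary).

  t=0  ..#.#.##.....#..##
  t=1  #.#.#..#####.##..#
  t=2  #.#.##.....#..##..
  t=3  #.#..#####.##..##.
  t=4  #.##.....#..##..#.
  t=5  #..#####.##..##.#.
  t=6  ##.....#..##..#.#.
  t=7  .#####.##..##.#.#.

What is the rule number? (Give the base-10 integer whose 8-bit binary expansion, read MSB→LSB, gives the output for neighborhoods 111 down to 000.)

  nb ###: next=.  (t=1,i=8, bit7=0)
  nb ##.: next=#  (t=0,i=7, bit6=1)
  nb #.#: next=.  (t=0,i=3, bit5=0)
  nb #..: next=#  (t=0,i=0, bit4=1)
  nb .##: next=.  (t=0,i=6, bit3=0)
  nb .#.: next=#  (t=0,i=2, bit2=1)
  nb ..#: next=.  (t=0,i=1, bit1=0)
  nb ...: next=#  (t=0,i=9, bit0=1)
  bits 01010101 = 85

85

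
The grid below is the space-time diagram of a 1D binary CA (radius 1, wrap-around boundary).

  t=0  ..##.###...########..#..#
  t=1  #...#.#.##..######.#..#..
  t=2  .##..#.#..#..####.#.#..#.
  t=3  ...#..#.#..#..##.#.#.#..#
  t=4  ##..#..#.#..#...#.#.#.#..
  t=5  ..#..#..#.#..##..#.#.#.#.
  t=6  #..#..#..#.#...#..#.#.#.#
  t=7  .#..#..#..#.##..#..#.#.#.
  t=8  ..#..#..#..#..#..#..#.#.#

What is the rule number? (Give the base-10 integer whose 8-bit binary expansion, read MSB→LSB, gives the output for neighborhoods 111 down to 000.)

177

  ###|#  b7=1 t=0,i=6
  ##.|.  b6=0 t=0,i=3
  #.#|#  b5=1 t=0,i=4
  #..|#  b4=1 t=0,i=0
  .##|.  b3=0 t=0,i=2
  .#.|.  b2=0 t=0,i=21
  ..#|.  b1=0 t=0,i=1
  ...|#  b0=1 t=0,i=9
  bits 10110001 = 177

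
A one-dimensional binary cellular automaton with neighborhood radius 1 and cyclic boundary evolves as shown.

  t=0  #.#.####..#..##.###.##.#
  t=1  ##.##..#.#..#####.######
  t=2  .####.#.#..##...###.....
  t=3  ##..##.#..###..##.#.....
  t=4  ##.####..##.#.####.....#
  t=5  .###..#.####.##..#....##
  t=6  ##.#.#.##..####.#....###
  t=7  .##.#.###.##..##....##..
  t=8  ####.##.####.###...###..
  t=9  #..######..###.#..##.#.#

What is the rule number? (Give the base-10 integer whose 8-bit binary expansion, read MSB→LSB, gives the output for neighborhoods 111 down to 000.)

  ###|.  b7=0 t=0,i=5
  ##.|#  b6=1 t=0,i=0
  #.#|#  b5=1 t=0,i=1
  #..|.  b4=0 t=0,i=8
  .##|#  b3=1 t=0,i=4
  .#.|.  b2=0 t=0,i=2
  ..#|#  b1=1 t=0,i=9
  ...|.  b0=0 t=2,i=14
  bits 01101010 = 106

106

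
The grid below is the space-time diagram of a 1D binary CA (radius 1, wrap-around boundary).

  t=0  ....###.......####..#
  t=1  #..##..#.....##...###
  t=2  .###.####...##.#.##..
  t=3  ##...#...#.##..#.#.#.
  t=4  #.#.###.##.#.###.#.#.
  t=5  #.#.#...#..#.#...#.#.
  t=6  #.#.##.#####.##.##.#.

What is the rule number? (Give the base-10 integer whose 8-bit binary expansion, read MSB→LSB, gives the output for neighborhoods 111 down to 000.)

30

  ###|.  b7=0 t=0,i=5
  ##.|.  b6=0 t=0,i=6
  #.#|.  b5=0 t=2,i=4
  #..|#  b4=1 t=0,i=0
  .##|#  b3=1 t=0,i=4
  .#.|#  b2=1 t=0,i=20
  ..#|#  b1=1 t=0,i=3
  ...|.  b0=0 t=0,i=1
  bits 00011110 = 30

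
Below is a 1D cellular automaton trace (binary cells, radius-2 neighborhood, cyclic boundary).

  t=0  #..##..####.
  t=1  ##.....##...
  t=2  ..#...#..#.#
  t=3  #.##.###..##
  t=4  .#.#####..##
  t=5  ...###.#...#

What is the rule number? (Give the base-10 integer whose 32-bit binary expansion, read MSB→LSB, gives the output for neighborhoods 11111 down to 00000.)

  #####|#  b31=1 t=4,i=5
  ####.|.  b30=0 t=0,i=9
  ###.#|.  b29=0 t=0,i=10
  ###..|#  b28=1 t=3,i=7
  ##.##|#  b27=1 t=3,i=1
  ##.#.|.  b26=0 t=0,i=11
  ##..#|.  b25=0 t=0,i=5
  ##...|#  b24=1 t=1,i=2
  #.###|#  b23=1 t=3,i=5
  #.##.|.  b22=0 t=3,i=2
  #.#.#|.  b21=0 t=4,i=1
  #.#..|#  b20=1 t=0,i=0
  #..##|.  b19=0 t=0,i=2
  #..#.|.  b18=0 t=2,i=1
  #...#|.  b17=0 t=1,i=10
  #....|.  b16=0 t=1,i=3
  .####|#  b15=1 t=0,i=8
  .###.|#  b14=1 t=3,i=6
  .##.#|#  b13=1 t=3,i=3
  .##..|.  b12=0 t=0,i=4
  .#.##|.  b11=0 t=4,i=2
  .#.#.|#  b10=1 t=2,i=10
  .#..#|#  b9=1 t=0,i=1
  .#...|#  b8=1 t=2,i=3
  ..###|#  b7=1 t=0,i=7
  ..##.|.  b6=0 t=0,i=3
  ..#.#|.  b5=0 t=2,i=9
  ..#..|#  b4=1 t=2,i=2
  ...##|#  b3=1 t=1,i=6
  ...#.|#  b2=1 t=2,i=5
  ....#|.  b1=0 t=1,i=5
  .....|.  b0=0 t=1,i=4
  bits 10011001100100001110011110011100 = 2576410524

2576410524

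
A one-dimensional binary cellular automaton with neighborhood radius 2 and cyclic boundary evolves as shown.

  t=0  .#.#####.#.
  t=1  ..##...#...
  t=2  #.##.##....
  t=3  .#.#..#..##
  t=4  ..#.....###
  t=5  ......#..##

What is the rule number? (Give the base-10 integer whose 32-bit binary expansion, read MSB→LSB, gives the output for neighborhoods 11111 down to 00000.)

814382150

  nb #####: next=.  (t=0,i=5, bit31=0)
  nb ####.: next=.  (t=0,i=6, bit30=0)
  nb ###.#: next=#  (t=0,i=7, bit29=1)
  nb ###..: next=#  (t=4,i=10, bit28=1)
  nb ##.##: next=.  (t=2,i=4, bit27=0)
  nb ##.#.: next=.  (t=0,i=8, bit26=0)
  nb ##..#: next=.  (t=4,i=0, bit25=0)
  nb ##...: next=.  (t=1,i=4, bit24=0)
  nb #.###: next=#  (t=0,i=3, bit23=1)
  nb #.##.: next=.  (t=2,i=2, bit22=0)
  nb #.#.#: next=.  (t=3,i=1, bit21=0)
  nb #.#..: next=.  (t=0,i=9, bit20=0)
  nb #..##: next=#  (t=3,i=8, bit19=1)
  nb #..#.: next=.  (t=0,i=0, bit18=0)
  nb #...#: next=#  (t=1,i=5, bit17=1)
  nb #....: next=.  (t=1,i=9, bit16=0)
  nb .####: next=.  (t=0,i=4, bit15=0)
  nb .###.: next=#  (t=4,i=9, bit14=1)
  nb .##.#: next=#  (t=2,i=3, bit13=1)
  nb .##..: next=#  (t=1,i=3, bit12=1)
  nb .#.##: next=#  (t=0,i=2, bit11=1)
  nb .#.#.: next=#  (t=3,i=2, bit10=1)
  nb .#..#: next=.  (t=0,i=10, bit9=0)
  nb .#...: next=.  (t=1,i=8, bit8=0)
  nb ..###: next=.  (t=4,i=8, bit7=0)
  nb ..##.: next=#  (t=1,i=2, bit6=1)
  nb ..#.#: next=.  (t=0,i=1, bit5=0)
  nb ..#..: next=.  (t=1,i=7, bit4=0)
  nb ...##: next=.  (t=1,i=1, bit3=0)
  nb ...#.: next=#  (t=1,i=6, bit2=1)
  nb ....#: next=#  (t=1,i=0, bit1=1)
  nb .....: next=.  (t=1,i=10, bit0=0)
  bits 00110000100010100111110001000110 = 814382150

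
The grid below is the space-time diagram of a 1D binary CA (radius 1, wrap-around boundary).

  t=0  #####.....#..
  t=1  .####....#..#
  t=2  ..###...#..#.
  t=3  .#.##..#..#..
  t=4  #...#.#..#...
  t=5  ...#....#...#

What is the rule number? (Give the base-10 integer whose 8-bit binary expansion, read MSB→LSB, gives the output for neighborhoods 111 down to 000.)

  nb ###: next=#  (t=0,i=1, bit7=1)
  nb ##.: next=#  (t=0,i=4, bit6=1)
  nb #.#: next=.  (t=1,i=0, bit5=0)
  nb #..: next=.  (t=0,i=5, bit4=0)
  nb .##: next=.  (t=0,i=0, bit3=0)
  nb .#.: next=.  (t=0,i=10, bit2=0)
  nb ..#: next=#  (t=0,i=9, bit1=1)
  nb ...: next=.  (t=0,i=6, bit0=0)
  bits 11000010 = 194

194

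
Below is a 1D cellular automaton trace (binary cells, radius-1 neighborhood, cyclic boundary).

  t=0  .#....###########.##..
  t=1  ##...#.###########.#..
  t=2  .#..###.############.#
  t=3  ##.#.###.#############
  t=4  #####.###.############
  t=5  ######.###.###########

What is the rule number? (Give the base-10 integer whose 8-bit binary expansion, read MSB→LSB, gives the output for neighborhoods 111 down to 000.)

  nb ###: next=#  (t=0,i=7, bit7=1)
  nb ##.: next=#  (t=0,i=16, bit6=1)
  nb #.#: next=#  (t=0,i=17, bit5=1)
  nb #..: next=.  (t=0,i=2, bit4=0)
  nb .##: next=.  (t=0,i=6, bit3=0)
  nb .#.: next=#  (t=0,i=1, bit2=1)
  nb ..#: next=#  (t=0,i=0, bit1=1)
  nb ...: next=.  (t=0,i=3, bit0=0)
  bits 11100110 = 230

230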